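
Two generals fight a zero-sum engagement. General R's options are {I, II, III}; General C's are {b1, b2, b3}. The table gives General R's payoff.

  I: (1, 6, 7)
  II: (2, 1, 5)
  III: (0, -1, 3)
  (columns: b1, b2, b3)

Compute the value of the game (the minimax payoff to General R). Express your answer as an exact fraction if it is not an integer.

Row minima: I → 1, II → 1, III → -1; maximin = 1.
Column maxima: b1 → 2, b2 → 6, b3 → 7; minimax = 2.
1 ≠ 2, so there is no saddle point; optimal play is mixed.
III is strictly dominated by I, so General R never plays it.
b3 is strictly dominated by b1 (it gives General R strictly more in every row), so General C never plays it.
On the remaining 2×2 (I, II vs b1, b2):
Let General R play I with probability p. Expected payoff against b1: 1p + 2(1−p) = −p + 2; against b2: 6p + 1(1−p) = 5p + 1.
Setting these equal: −p + 2 = 5p + 1 ⇒ −6p = -1 ⇒ p = 1/6, and the value is (-1)·(1/6) + 2 = 11/6.
For General C: with q = P(b1), equating I's and II's payoffs gives −5q + 6 = q + 1 ⇒ q = 5/6.

11/6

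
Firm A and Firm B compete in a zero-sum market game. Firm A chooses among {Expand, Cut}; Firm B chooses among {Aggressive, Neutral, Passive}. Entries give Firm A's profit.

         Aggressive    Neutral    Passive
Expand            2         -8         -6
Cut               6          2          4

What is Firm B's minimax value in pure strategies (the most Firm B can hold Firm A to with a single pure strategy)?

Column maxima: Aggressive → 6, Neutral → 2, Passive → 4.
The smallest of these is 2.

2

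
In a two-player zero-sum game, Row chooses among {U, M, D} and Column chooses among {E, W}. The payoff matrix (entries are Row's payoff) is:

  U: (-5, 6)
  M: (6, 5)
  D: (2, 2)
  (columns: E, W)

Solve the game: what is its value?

61/12

Row minima: U → -5, M → 5, D → 2; maximin = 5.
Column maxima: E → 6, W → 6; minimax = 6.
5 ≠ 6, so there is no saddle point; optimal play is mixed.
D is strictly dominated by M, so Row never plays it.
On the remaining 2×2 (U, M vs E, W):
Let Row play U with probability p. Expected payoff against E: (-5)p + 6(1−p) = −11p + 6; against W: 6p + 5(1−p) = p + 5.
Setting these equal: −11p + 6 = p + 5 ⇒ −12p = -1 ⇒ p = 1/12, and the value is (-11)·(1/12) + 6 = 61/12.
For Column: with q = P(E), equating U's and M's payoffs gives −11q + 6 = q + 5 ⇒ q = 1/12.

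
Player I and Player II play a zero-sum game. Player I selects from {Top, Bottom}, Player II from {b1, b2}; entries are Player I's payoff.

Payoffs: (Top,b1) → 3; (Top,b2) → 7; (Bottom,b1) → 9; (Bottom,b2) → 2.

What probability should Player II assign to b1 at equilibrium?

Row minima: Top → 3, Bottom → 2; maximin = 3.
Column maxima: b1 → 9, b2 → 7; minimax = 7.
3 ≠ 7, so there is no saddle point; optimal play is mixed.
Let Player I play Top with probability p. Expected payoff against b1: 3p + 9(1−p) = −6p + 9; against b2: 7p + 2(1−p) = 5p + 2.
Setting these equal: −6p + 9 = 5p + 2 ⇒ −11p = -7 ⇒ p = 7/11, and the value is (-6)·(7/11) + 9 = 57/11.
For Player II: with q = P(b1), equating Top's and Bottom's payoffs gives −4q + 7 = 7q + 2 ⇒ q = 5/11.

5/11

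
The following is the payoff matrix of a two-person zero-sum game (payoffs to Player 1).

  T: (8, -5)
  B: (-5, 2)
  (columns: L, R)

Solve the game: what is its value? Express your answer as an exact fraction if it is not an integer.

-9/20

Row minima: T → -5, B → -5; maximin = -5.
Column maxima: L → 8, R → 2; minimax = 2.
-5 ≠ 2, so there is no saddle point; optimal play is mixed.
Let Player 1 play T with probability p. Expected payoff against L: 8p + (-5)(1−p) = 13p − 5; against R: (-5)p + 2(1−p) = −7p + 2.
Setting these equal: 13p − 5 = −7p + 2 ⇒ 20p = 7 ⇒ p = 7/20, and the value is (13)·(7/20) − 5 = -9/20.
For Player 2: with q = P(L), equating T's and B's payoffs gives 13q − 5 = −7q + 2 ⇒ q = 7/20.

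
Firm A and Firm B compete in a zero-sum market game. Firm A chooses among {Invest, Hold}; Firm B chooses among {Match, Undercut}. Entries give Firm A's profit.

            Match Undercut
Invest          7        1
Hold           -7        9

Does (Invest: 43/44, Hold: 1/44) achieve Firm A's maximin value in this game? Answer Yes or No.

Against Match this mix gives (43/44)·7 + (1/44)·(-7) = 147/22.
Against Undercut this mix gives (43/44)·1 + (1/44)·9 = 13/11.
Firm B will play Undercut, holding Firm A to 13/11. Shifting weight toward the row that does better against Undercut would raise this floor (the equalizing mix achieves 35/11 against both Undercut and Match), so the proposed strategy is not optimal.

No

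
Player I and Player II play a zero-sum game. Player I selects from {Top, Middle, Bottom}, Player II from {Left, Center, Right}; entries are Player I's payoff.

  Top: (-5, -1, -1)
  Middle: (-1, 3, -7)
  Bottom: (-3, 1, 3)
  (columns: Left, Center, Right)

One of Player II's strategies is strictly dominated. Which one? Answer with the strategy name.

Left holds Player I's payoff strictly below Center in every row: -5 < -1, -1 < 3, -3 < 1.
So Center is strictly dominated for Player II.

Center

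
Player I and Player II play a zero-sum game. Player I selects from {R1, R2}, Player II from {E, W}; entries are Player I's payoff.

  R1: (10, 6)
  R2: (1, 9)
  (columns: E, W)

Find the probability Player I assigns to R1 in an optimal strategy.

Row minima: R1 → 6, R2 → 1; maximin = 6.
Column maxima: E → 10, W → 9; minimax = 9.
6 ≠ 9, so there is no saddle point; optimal play is mixed.
Let Player I play R1 with probability p. Expected payoff against E: 10p + 1(1−p) = 9p + 1; against W: 6p + 9(1−p) = −3p + 9.
Setting these equal: 9p + 1 = −3p + 9 ⇒ 12p = 8 ⇒ p = 2/3, and the value is (9)·(2/3) + 1 = 7.
For Player II: with q = P(E), equating R1's and R2's payoffs gives 4q + 6 = −8q + 9 ⇒ q = 1/4.

2/3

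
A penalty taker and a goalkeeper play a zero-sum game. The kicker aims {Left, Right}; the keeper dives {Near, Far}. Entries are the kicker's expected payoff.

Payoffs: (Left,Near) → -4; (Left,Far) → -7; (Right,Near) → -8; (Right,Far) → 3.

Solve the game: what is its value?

Row minima: Left → -7, Right → -8; maximin = -7.
Column maxima: Near → -4, Far → 3; minimax = -4.
-7 ≠ -4, so there is no saddle point; optimal play is mixed.
Let the kicker play Left with probability p. Expected payoff against Near: (-4)p + (-8)(1−p) = 4p − 8; against Far: (-7)p + 3(1−p) = −10p + 3.
Setting these equal: 4p − 8 = −10p + 3 ⇒ 14p = 11 ⇒ p = 11/14, and the value is (4)·(11/14) − 8 = -34/7.
For the keeper: with q = P(Near), equating Left's and Right's payoffs gives 3q − 7 = −11q + 3 ⇒ q = 5/7.

-34/7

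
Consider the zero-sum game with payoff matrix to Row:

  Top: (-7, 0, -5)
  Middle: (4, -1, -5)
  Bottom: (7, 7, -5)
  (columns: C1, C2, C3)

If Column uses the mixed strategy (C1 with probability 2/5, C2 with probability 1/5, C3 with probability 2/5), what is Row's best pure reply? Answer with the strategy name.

Bottom

Expected payoff of Top: (2/5)·(-7) + (1/5)·0 + (2/5)·(-5) = -24/5.
Expected payoff of Middle: (2/5)·4 + (1/5)·(-1) + (2/5)·(-5) = -3/5.
Expected payoff of Bottom: (2/5)·7 + (1/5)·7 + (2/5)·(-5) = 11/5.
The largest is 11/5, so Row's best response is Bottom.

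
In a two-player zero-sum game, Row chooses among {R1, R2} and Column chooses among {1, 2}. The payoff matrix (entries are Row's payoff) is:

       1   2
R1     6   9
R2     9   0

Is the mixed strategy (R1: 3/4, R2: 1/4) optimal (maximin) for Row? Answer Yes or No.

Yes

Against 1 this mix gives (3/4)·6 + (1/4)·9 = 27/4.
Against 2 this mix gives (3/4)·9 + (1/4)·0 = 27/4.
All of Column's active replies (1, 2) yield 27/4, and no column does worse for Row. The mix makes Column indifferent and guarantees 27/4, so it is optimal.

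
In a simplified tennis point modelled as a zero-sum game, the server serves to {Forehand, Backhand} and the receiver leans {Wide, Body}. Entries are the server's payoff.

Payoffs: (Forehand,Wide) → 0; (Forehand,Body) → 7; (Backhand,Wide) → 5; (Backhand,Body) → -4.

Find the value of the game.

35/16

Row minima: Forehand → 0, Backhand → -4; maximin = 0.
Column maxima: Wide → 5, Body → 7; minimax = 5.
0 ≠ 5, so there is no saddle point; optimal play is mixed.
Let the server play Forehand with probability p. Expected payoff against Wide: 0p + 5(1−p) = −5p + 5; against Body: 7p + (-4)(1−p) = 11p − 4.
Setting these equal: −5p + 5 = 11p − 4 ⇒ −16p = -9 ⇒ p = 9/16, and the value is (-5)·(9/16) + 5 = 35/16.
For the receiver: with q = P(Wide), equating Forehand's and Backhand's payoffs gives −7q + 7 = 9q − 4 ⇒ q = 11/16.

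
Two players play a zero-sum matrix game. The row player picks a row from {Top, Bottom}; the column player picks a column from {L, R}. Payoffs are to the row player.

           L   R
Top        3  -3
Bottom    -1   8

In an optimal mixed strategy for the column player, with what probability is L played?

11/15

Row minima: Top → -3, Bottom → -1; maximin = -1.
Column maxima: L → 3, R → 8; minimax = 3.
-1 ≠ 3, so there is no saddle point; optimal play is mixed.
Let the row player play Top with probability p. Expected payoff against L: 3p + (-1)(1−p) = 4p − 1; against R: (-3)p + 8(1−p) = −11p + 8.
Setting these equal: 4p − 1 = −11p + 8 ⇒ 15p = 9 ⇒ p = 3/5, and the value is (4)·(3/5) − 1 = 7/5.
For the column player: with q = P(L), equating Top's and Bottom's payoffs gives 6q − 3 = −9q + 8 ⇒ q = 11/15.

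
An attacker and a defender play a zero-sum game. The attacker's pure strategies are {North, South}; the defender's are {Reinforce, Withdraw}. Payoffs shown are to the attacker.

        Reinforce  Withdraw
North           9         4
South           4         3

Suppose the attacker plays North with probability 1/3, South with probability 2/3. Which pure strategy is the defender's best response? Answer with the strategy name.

If the defender plays Reinforce, the attacker's expected payoff is (1/3)·9 + (2/3)·4 = 17/3.
If the defender plays Withdraw, the attacker's expected payoff is (1/3)·4 + (2/3)·3 = 10/3.
The defender minimizes the attacker's payoff; the smallest is 10/3, so the best response is Withdraw.

Withdraw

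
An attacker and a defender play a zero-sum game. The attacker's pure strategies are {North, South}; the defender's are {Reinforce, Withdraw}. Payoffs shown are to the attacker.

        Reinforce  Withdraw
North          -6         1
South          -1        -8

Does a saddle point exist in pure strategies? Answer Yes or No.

No

Row minima: North → -6, South → -8; maximin = -6.
Column maxima: Reinforce → -1, Withdraw → 1; minimax = -1.
-6 ≠ -1, so no pure-strategy equilibrium exists.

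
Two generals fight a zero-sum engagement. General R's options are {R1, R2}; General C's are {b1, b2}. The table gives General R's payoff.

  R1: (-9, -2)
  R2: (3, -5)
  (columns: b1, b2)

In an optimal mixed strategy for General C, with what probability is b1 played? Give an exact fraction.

Row minima: R1 → -9, R2 → -5; maximin = -5.
Column maxima: b1 → 3, b2 → -2; minimax = -2.
-5 ≠ -2, so there is no saddle point; optimal play is mixed.
Let General R play R1 with probability p. Expected payoff against b1: (-9)p + 3(1−p) = −12p + 3; against b2: (-2)p + (-5)(1−p) = 3p − 5.
Setting these equal: −12p + 3 = 3p − 5 ⇒ −15p = -8 ⇒ p = 8/15, and the value is (-12)·(8/15) + 3 = -17/5.
For General C: with q = P(b1), equating R1's and R2's payoffs gives −7q − 2 = 8q − 5 ⇒ q = 1/5.

1/5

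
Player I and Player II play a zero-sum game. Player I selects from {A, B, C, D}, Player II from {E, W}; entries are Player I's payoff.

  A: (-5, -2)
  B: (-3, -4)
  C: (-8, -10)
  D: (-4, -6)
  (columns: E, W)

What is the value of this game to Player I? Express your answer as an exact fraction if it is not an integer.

-7/2

Row minima: A → -5, B → -4, C → -10, D → -6; maximin = -4.
Column maxima: E → -3, W → -2; minimax = -3.
-4 ≠ -3, so there is no saddle point; optimal play is mixed.
C is strictly dominated by A, so Player I never plays it.
D is strictly dominated by B, so Player I never plays it.
On the remaining 2×2 (A, B vs E, W):
Let Player I play A with probability p. Expected payoff against E: (-5)p + (-3)(1−p) = −2p − 3; against W: (-2)p + (-4)(1−p) = 2p − 4.
Setting these equal: −2p − 3 = 2p − 4 ⇒ −4p = -1 ⇒ p = 1/4, and the value is (-2)·(1/4) − 3 = -7/2.
For Player II: with q = P(E), equating A's and B's payoffs gives −3q − 2 = q − 4 ⇒ q = 1/2.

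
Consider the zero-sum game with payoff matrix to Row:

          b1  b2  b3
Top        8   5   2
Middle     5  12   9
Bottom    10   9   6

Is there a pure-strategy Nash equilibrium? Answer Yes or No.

Row minima: Top → 2, Middle → 5, Bottom → 6; maximin = 6.
Column maxima: b1 → 10, b2 → 12, b3 → 9; minimax = 9.
6 ≠ 9, so no pure-strategy equilibrium exists.

No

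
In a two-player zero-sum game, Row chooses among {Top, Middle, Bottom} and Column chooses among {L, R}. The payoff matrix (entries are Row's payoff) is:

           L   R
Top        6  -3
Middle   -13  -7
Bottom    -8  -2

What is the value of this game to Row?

Row minima: Top → -3, Middle → -13, Bottom → -8; maximin = -3.
Column maxima: L → 6, R → -2; minimax = -2.
-3 ≠ -2, so there is no saddle point; optimal play is mixed.
Middle is strictly dominated by Top, so Row never plays it.
On the remaining 2×2 (Top, Bottom vs L, R):
Let Row play Top with probability p. Expected payoff against L: 6p + (-8)(1−p) = 14p − 8; against R: (-3)p + (-2)(1−p) = −p − 2.
Setting these equal: 14p − 8 = −p − 2 ⇒ 15p = 6 ⇒ p = 2/5, and the value is (14)·(2/5) − 8 = -12/5.
For Column: with q = P(L), equating Top's and Bottom's payoffs gives 9q − 3 = −6q − 2 ⇒ q = 1/15.

-12/5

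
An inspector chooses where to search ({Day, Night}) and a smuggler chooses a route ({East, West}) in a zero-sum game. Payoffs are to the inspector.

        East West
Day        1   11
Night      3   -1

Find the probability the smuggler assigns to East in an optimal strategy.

Row minima: Day → 1, Night → -1; maximin = 1.
Column maxima: East → 3, West → 11; minimax = 3.
1 ≠ 3, so there is no saddle point; optimal play is mixed.
Let the inspector play Day with probability p. Expected payoff against East: 1p + 3(1−p) = −2p + 3; against West: 11p + (-1)(1−p) = 12p − 1.
Setting these equal: −2p + 3 = 12p − 1 ⇒ −14p = -4 ⇒ p = 2/7, and the value is (-2)·(2/7) + 3 = 17/7.
For the smuggler: with q = P(East), equating Day's and Night's payoffs gives −10q + 11 = 4q − 1 ⇒ q = 6/7.

6/7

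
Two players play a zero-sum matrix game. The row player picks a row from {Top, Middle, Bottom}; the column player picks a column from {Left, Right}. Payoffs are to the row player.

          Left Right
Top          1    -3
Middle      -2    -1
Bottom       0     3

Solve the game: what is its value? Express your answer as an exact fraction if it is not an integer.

Row minima: Top → -3, Middle → -2, Bottom → 0; maximin = 0.
Column maxima: Left → 1, Right → 3; minimax = 1.
0 ≠ 1, so there is no saddle point; optimal play is mixed.
Middle is strictly dominated by Bottom, so the row player never plays it.
On the remaining 2×2 (Top, Bottom vs Left, Right):
Let the row player play Top with probability p. Expected payoff against Left: 1p + 0(1−p) = p; against Right: (-3)p + 3(1−p) = −6p + 3.
Setting these equal: p = −6p + 3 ⇒ 7p = 3 ⇒ p = 3/7, and the value is (1)·(3/7) = 3/7.
For the column player: with q = P(Left), equating Top's and Bottom's payoffs gives 4q − 3 = −3q + 3 ⇒ q = 6/7.

3/7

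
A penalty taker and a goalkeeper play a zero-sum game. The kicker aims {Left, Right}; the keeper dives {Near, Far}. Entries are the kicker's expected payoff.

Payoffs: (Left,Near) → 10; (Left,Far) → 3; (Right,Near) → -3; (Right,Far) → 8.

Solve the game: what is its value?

Row minima: Left → 3, Right → -3; maximin = 3.
Column maxima: Near → 10, Far → 8; minimax = 8.
3 ≠ 8, so there is no saddle point; optimal play is mixed.
Let the kicker play Left with probability p. Expected payoff against Near: 10p + (-3)(1−p) = 13p − 3; against Far: 3p + 8(1−p) = −5p + 8.
Setting these equal: 13p − 3 = −5p + 8 ⇒ 18p = 11 ⇒ p = 11/18, and the value is (13)·(11/18) − 3 = 89/18.
For the keeper: with q = P(Near), equating Left's and Right's payoffs gives 7q + 3 = −11q + 8 ⇒ q = 5/18.

89/18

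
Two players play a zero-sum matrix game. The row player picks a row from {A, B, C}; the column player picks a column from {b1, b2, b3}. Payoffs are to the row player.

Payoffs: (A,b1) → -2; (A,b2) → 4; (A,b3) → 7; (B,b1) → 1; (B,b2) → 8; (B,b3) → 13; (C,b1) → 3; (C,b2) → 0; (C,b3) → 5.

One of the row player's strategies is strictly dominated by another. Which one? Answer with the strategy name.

A

B gives a strictly higher payoff than A against every column: 1 > -2, 8 > 4, 13 > 7.
So A is strictly dominated and the row player never plays it.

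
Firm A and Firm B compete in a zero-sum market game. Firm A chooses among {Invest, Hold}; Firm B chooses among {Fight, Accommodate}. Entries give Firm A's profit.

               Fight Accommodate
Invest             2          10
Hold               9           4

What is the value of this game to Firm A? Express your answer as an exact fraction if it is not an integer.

82/13

Row minima: Invest → 2, Hold → 4; maximin = 4.
Column maxima: Fight → 9, Accommodate → 10; minimax = 9.
4 ≠ 9, so there is no saddle point; optimal play is mixed.
Let Firm A play Invest with probability p. Expected payoff against Fight: 2p + 9(1−p) = −7p + 9; against Accommodate: 10p + 4(1−p) = 6p + 4.
Setting these equal: −7p + 9 = 6p + 4 ⇒ −13p = -5 ⇒ p = 5/13, and the value is (-7)·(5/13) + 9 = 82/13.
For Firm B: with q = P(Fight), equating Invest's and Hold's payoffs gives −8q + 10 = 5q + 4 ⇒ q = 6/13.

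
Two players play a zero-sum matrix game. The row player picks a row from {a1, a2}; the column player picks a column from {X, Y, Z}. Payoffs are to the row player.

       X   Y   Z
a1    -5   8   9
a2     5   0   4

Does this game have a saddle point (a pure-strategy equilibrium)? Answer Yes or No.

Row minima: a1 → -5, a2 → 0; maximin = 0.
Column maxima: X → 5, Y → 8, Z → 9; minimax = 5.
0 ≠ 5, so no pure-strategy equilibrium exists.

No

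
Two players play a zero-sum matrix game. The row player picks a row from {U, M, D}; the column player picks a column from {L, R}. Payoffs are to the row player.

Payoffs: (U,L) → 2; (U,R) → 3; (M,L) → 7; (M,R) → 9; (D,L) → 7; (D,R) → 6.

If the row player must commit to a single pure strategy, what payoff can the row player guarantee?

7

Row minima: U → 2, M → 7, D → 6.
The best of these is 7.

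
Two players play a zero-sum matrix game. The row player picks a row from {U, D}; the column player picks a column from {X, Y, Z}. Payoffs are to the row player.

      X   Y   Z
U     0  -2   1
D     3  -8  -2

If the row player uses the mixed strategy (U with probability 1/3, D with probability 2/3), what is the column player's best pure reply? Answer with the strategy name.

If the column player plays X, the row player's expected payoff is (1/3)·0 + (2/3)·3 = 2.
If the column player plays Y, the row player's expected payoff is (1/3)·(-2) + (2/3)·(-8) = -6.
If the column player plays Z, the row player's expected payoff is (1/3)·1 + (2/3)·(-2) = -1.
The column player minimizes the row player's payoff; the smallest is -6, so the best response is Y.

Y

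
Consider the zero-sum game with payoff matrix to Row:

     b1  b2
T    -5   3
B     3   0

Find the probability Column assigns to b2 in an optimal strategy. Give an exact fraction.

8/11

Row minima: T → -5, B → 0; maximin = 0.
Column maxima: b1 → 3, b2 → 3; minimax = 3.
0 ≠ 3, so there is no saddle point; optimal play is mixed.
Let Row play T with probability p. Expected payoff against b1: (-5)p + 3(1−p) = −8p + 3; against b2: 3p + 0(1−p) = 3p.
Setting these equal: −8p + 3 = 3p ⇒ −11p = -3 ⇒ p = 3/11, and the value is (-8)·(3/11) + 3 = 9/11.
For Column: with q = P(b1), equating T's and B's payoffs gives −8q + 3 = 3q ⇒ q = 3/11.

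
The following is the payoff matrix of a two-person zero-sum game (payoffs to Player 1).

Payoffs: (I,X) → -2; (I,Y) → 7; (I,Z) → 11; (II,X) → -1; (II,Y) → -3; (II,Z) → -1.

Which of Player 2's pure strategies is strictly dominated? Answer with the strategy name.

Z

Y holds Player 1's payoff strictly below Z in every row: 7 < 11, -3 < -1.
So Z is strictly dominated for Player 2.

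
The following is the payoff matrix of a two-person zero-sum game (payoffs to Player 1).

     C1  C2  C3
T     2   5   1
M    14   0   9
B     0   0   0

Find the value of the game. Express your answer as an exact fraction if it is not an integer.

Row minima: T → 1, M → 0, B → 0; maximin = 1.
Column maxima: C1 → 14, C2 → 5, C3 → 9; minimax = 5.
1 ≠ 5, so there is no saddle point; optimal play is mixed.
B is strictly dominated by T, so Player 1 never plays it.
With B eliminated, C1 is strictly dominated by C3 (it gives Player 1 strictly more in every remaining row), so Player 2 never plays it.
On the remaining 2×2 (T, M vs C2, C3):
Let Player 1 play T with probability p. Expected payoff against C2: 5p + 0(1−p) = 5p; against C3: 1p + 9(1−p) = −8p + 9.
Setting these equal: 5p = −8p + 9 ⇒ 13p = 9 ⇒ p = 9/13, and the value is (5)·(9/13) = 45/13.
For Player 2: with q = P(C2), equating T's and M's payoffs gives 4q + 1 = −9q + 9 ⇒ q = 8/13.

45/13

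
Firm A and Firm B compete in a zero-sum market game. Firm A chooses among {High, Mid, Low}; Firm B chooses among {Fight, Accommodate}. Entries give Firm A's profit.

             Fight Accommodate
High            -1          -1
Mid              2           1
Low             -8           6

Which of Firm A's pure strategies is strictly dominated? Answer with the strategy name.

High

Mid gives a strictly higher payoff than High against every column: 2 > -1, 1 > -1.
So High is strictly dominated and Firm A never plays it.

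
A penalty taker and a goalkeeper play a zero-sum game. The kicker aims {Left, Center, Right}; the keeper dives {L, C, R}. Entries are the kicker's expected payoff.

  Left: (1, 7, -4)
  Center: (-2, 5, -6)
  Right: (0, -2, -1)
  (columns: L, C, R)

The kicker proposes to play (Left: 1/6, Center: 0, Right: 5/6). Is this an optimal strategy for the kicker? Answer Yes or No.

No

Against L this mix gives (1/6)·1 + (5/6)·0 = 1/6.
Against C this mix gives (1/6)·7 + (5/6)·(-2) = -1/2.
Against R this mix gives (1/6)·(-4) + (5/6)·(-1) = -3/2.
The keeper will play R, holding the kicker to -3/2. Shifting weight toward the row that does better against R would raise this floor (the equalizing mix achieves -5/4 against both R and C), so the proposed strategy is not optimal.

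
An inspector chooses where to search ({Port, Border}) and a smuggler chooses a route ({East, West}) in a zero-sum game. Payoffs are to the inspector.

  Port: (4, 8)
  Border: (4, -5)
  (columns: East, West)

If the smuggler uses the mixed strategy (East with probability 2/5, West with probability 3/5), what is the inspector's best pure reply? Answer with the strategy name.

Port

Expected payoff of Port: (2/5)·4 + (3/5)·8 = 32/5.
Expected payoff of Border: (2/5)·4 + (3/5)·(-5) = -7/5.
The largest is 32/5, so the inspector's best response is Port.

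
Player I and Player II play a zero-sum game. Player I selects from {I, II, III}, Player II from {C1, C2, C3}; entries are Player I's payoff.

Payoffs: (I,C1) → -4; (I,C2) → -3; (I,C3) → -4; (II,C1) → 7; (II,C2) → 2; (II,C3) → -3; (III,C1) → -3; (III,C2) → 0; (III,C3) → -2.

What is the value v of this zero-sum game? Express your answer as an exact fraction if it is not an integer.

Row minima: I → -4, II → -3, III → -3; maximin = -3.
Column maxima: C1 → 7, C2 → 2, C3 → -2; minimax = -2.
-3 ≠ -2, so there is no saddle point; optimal play is mixed.
I is strictly dominated by II, so Player I never plays it.
C2 is strictly dominated by C3 (it gives Player I strictly more in every row), so Player II never plays it.
On the remaining 2×2 (II, III vs C1, C3):
Let Player I play II with probability p. Expected payoff against C1: 7p + (-3)(1−p) = 10p − 3; against C3: (-3)p + (-2)(1−p) = −p − 2.
Setting these equal: 10p − 3 = −p − 2 ⇒ 11p = 1 ⇒ p = 1/11, and the value is (10)·(1/11) − 3 = -23/11.
For Player II: with q = P(C1), equating II's and III's payoffs gives 10q − 3 = −q − 2 ⇒ q = 1/11.

-23/11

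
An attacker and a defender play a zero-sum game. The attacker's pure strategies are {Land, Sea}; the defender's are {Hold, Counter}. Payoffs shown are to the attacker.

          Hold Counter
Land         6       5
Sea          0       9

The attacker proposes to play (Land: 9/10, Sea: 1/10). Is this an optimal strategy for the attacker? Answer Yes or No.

Against Hold this mix gives (9/10)·6 + (1/10)·0 = 27/5.
Against Counter this mix gives (9/10)·5 + (1/10)·9 = 27/5.
All of the defender's active replies (Hold, Counter) yield 27/5, and no column does worse for the attacker. The mix makes the defender indifferent and guarantees 27/5, so it is optimal.

Yes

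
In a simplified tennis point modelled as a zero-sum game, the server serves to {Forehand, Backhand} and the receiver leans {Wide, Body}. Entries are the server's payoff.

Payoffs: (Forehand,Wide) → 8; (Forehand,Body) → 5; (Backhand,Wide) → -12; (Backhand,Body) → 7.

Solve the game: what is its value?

Row minima: Forehand → 5, Backhand → -12; maximin = 5.
Column maxima: Wide → 8, Body → 7; minimax = 7.
5 ≠ 7, so there is no saddle point; optimal play is mixed.
Let the server play Forehand with probability p. Expected payoff against Wide: 8p + (-12)(1−p) = 20p − 12; against Body: 5p + 7(1−p) = −2p + 7.
Setting these equal: 20p − 12 = −2p + 7 ⇒ 22p = 19 ⇒ p = 19/22, and the value is (20)·(19/22) − 12 = 58/11.
For the receiver: with q = P(Wide), equating Forehand's and Backhand's payoffs gives 3q + 5 = −19q + 7 ⇒ q = 1/11.

58/11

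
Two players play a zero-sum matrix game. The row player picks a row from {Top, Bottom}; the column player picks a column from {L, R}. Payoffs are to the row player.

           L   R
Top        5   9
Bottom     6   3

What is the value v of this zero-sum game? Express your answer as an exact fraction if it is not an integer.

Row minima: Top → 5, Bottom → 3; maximin = 5.
Column maxima: L → 6, R → 9; minimax = 6.
5 ≠ 6, so there is no saddle point; optimal play is mixed.
Let the row player play Top with probability p. Expected payoff against L: 5p + 6(1−p) = −p + 6; against R: 9p + 3(1−p) = 6p + 3.
Setting these equal: −p + 6 = 6p + 3 ⇒ −7p = -3 ⇒ p = 3/7, and the value is (-1)·(3/7) + 6 = 39/7.
For the column player: with q = P(L), equating Top's and Bottom's payoffs gives −4q + 9 = 3q + 3 ⇒ q = 6/7.

39/7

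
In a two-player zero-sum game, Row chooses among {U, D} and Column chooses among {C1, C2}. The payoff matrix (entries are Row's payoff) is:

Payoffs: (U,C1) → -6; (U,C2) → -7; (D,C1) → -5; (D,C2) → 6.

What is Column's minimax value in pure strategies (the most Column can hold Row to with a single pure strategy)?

-5

Column maxima: C1 → -5, C2 → 6.
The smallest of these is -5.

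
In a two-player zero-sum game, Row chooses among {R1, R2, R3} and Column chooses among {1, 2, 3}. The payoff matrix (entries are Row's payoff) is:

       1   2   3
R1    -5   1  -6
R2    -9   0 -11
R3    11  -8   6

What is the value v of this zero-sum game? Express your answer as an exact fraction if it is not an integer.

Row minima: R1 → -6, R2 → -11, R3 → -8; maximin = -6.
Column maxima: 1 → 11, 2 → 1, 3 → 6; minimax = 1.
-6 ≠ 1, so there is no saddle point; optimal play is mixed.
R2 is strictly dominated by R1, so Row never plays it.
1 is strictly dominated by 3 (it gives Row strictly more in every row), so Column never plays it.
On the remaining 2×2 (R1, R3 vs 2, 3):
Let Row play R1 with probability p. Expected payoff against 2: 1p + (-8)(1−p) = 9p − 8; against 3: (-6)p + 6(1−p) = −12p + 6.
Setting these equal: 9p − 8 = −12p + 6 ⇒ 21p = 14 ⇒ p = 2/3, and the value is (9)·(2/3) − 8 = -2.
For Column: with q = P(2), equating R1's and R3's payoffs gives 7q − 6 = −14q + 6 ⇒ q = 4/7.

-2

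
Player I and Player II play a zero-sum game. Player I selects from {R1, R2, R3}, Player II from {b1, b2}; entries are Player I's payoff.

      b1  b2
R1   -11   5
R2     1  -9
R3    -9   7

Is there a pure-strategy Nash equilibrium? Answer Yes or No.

No

Row minima: R1 → -11, R2 → -9, R3 → -9; maximin = -9.
Column maxima: b1 → 1, b2 → 7; minimax = 1.
-9 ≠ 1, so no pure-strategy equilibrium exists.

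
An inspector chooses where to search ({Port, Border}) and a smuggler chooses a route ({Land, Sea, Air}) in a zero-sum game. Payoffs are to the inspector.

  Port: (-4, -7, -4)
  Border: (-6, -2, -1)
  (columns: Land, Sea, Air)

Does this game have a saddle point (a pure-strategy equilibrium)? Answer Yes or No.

Row minima: Port → -7, Border → -6; maximin = -6.
Column maxima: Land → -4, Sea → -2, Air → -1; minimax = -4.
-6 ≠ -4, so no pure-strategy equilibrium exists.

No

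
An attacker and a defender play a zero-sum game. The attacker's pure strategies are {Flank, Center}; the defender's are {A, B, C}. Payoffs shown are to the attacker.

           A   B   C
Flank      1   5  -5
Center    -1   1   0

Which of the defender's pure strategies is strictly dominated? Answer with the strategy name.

A holds the attacker's payoff strictly below B in every row: 1 < 5, -1 < 1.
So B is strictly dominated for the defender.

B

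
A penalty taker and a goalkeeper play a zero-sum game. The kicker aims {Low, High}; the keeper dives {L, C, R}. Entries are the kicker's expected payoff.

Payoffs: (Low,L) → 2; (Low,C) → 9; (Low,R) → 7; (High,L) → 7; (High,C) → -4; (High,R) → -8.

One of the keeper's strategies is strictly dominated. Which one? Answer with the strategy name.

C

R holds the kicker's payoff strictly below C in every row: 7 < 9, -8 < -4.
So C is strictly dominated for the keeper.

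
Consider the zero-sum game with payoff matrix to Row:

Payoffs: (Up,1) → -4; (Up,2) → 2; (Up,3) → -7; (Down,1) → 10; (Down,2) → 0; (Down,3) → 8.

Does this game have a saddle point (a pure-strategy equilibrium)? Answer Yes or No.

No

Row minima: Up → -7, Down → 0; maximin = 0.
Column maxima: 1 → 10, 2 → 2, 3 → 8; minimax = 2.
0 ≠ 2, so no pure-strategy equilibrium exists.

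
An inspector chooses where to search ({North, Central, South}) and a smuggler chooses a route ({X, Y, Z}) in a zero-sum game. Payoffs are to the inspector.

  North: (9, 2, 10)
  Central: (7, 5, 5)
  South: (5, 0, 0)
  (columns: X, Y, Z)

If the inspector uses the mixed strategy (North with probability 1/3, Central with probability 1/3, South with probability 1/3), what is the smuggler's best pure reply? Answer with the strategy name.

If the smuggler plays X, the inspector's expected payoff is (1/3)·9 + (1/3)·7 + (1/3)·5 = 7.
If the smuggler plays Y, the inspector's expected payoff is (1/3)·2 + (1/3)·5 + (1/3)·0 = 7/3.
If the smuggler plays Z, the inspector's expected payoff is (1/3)·10 + (1/3)·5 + (1/3)·0 = 5.
The smuggler minimizes the inspector's payoff; the smallest is 7/3, so the best response is Y.

Y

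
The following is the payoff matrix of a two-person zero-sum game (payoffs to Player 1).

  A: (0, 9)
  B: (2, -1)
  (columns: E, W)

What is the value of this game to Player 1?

3/2

Row minima: A → 0, B → -1; maximin = 0.
Column maxima: E → 2, W → 9; minimax = 2.
0 ≠ 2, so there is no saddle point; optimal play is mixed.
Let Player 1 play A with probability p. Expected payoff against E: 0p + 2(1−p) = −2p + 2; against W: 9p + (-1)(1−p) = 10p − 1.
Setting these equal: −2p + 2 = 10p − 1 ⇒ −12p = -3 ⇒ p = 1/4, and the value is (-2)·(1/4) + 2 = 3/2.
For Player 2: with q = P(E), equating A's and B's payoffs gives −9q + 9 = 3q − 1 ⇒ q = 5/6.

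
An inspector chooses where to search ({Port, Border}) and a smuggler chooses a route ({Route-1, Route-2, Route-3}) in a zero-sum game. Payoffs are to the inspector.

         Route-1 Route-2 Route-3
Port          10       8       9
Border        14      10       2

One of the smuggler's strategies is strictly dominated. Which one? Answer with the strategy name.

Route-1

Route-2 holds the inspector's payoff strictly below Route-1 in every row: 8 < 10, 10 < 14.
So Route-1 is strictly dominated for the smuggler.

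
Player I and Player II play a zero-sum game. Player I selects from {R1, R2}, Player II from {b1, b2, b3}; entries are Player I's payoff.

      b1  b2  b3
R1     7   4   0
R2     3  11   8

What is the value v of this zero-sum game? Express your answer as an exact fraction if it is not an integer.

14/3

Row minima: R1 → 0, R2 → 3; maximin = 3.
Column maxima: b1 → 7, b2 → 11, b3 → 8; minimax = 7.
3 ≠ 7, so there is no saddle point; optimal play is mixed.
b2 is strictly dominated by b3 (it gives Player I strictly more in every row), so Player II never plays it.
On the remaining 2×2 (R1, R2 vs b1, b3):
Let Player I play R1 with probability p. Expected payoff against b1: 7p + 3(1−p) = 4p + 3; against b3: 0p + 8(1−p) = −8p + 8.
Setting these equal: 4p + 3 = −8p + 8 ⇒ 12p = 5 ⇒ p = 5/12, and the value is (4)·(5/12) + 3 = 14/3.
For Player II: with q = P(b1), equating R1's and R2's payoffs gives 7q = −5q + 8 ⇒ q = 2/3.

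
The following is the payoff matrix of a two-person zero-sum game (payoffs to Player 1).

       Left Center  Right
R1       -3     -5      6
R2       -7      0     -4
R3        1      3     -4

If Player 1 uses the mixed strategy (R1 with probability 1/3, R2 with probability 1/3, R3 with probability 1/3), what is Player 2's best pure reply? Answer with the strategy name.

If Player 2 plays Left, Player 1's expected payoff is (1/3)·(-3) + (1/3)·(-7) + (1/3)·1 = -3.
If Player 2 plays Center, Player 1's expected payoff is (1/3)·(-5) + (1/3)·0 + (1/3)·3 = -2/3.
If Player 2 plays Right, Player 1's expected payoff is (1/3)·6 + (1/3)·(-4) + (1/3)·(-4) = -2/3.
Player 2 minimizes Player 1's payoff; the smallest is -3, so the best response is Left.

Left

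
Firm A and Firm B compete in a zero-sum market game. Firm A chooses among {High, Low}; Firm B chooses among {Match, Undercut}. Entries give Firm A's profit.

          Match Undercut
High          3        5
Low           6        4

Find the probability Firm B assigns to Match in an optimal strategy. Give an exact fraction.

1/4

Row minima: High → 3, Low → 4; maximin = 4.
Column maxima: Match → 6, Undercut → 5; minimax = 5.
4 ≠ 5, so there is no saddle point; optimal play is mixed.
Let Firm A play High with probability p. Expected payoff against Match: 3p + 6(1−p) = −3p + 6; against Undercut: 5p + 4(1−p) = p + 4.
Setting these equal: −3p + 6 = p + 4 ⇒ −4p = -2 ⇒ p = 1/2, and the value is (-3)·(1/2) + 6 = 9/2.
For Firm B: with q = P(Match), equating High's and Low's payoffs gives −2q + 5 = 2q + 4 ⇒ q = 1/4.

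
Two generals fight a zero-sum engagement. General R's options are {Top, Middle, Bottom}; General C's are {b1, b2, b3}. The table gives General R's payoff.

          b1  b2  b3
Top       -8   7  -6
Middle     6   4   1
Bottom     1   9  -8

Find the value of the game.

1

Row minima: Top → -8, Middle → 1, Bottom → -8; maximin = 1.
Column maxima: b1 → 6, b2 → 9, b3 → 1; minimax = 1.
Since maximin = minimax = 1, there is a saddle point and the value is 1.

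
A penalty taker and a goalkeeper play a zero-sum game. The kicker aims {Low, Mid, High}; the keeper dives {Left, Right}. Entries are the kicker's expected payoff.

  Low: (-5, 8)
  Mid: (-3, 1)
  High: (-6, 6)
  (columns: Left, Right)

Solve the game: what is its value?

-3

Row minima: Low → -5, Mid → -3, High → -6; maximin = -3.
Column maxima: Left → -3, Right → 8; minimax = -3.
Since maximin = minimax = -3, there is a saddle point and the value is -3.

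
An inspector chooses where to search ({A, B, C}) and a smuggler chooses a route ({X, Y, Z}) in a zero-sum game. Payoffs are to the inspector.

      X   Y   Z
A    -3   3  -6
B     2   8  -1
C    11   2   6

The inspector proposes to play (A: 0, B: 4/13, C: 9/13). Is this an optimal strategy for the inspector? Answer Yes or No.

Against X this mix gives (4/13)·2 + (9/13)·11 = 107/13.
Against Y this mix gives (4/13)·8 + (9/13)·2 = 50/13.
Against Z this mix gives (4/13)·(-1) + (9/13)·6 = 50/13.
All of the smuggler's active replies (Y, Z) yield 50/13, and no column does worse for the inspector. The mix makes the smuggler indifferent and guarantees 50/13, so it is optimal.

Yes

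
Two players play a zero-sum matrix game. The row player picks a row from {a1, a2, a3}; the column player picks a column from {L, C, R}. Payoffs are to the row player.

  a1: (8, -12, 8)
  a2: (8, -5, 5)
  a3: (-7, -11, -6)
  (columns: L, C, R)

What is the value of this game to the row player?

-5

Row minima: a1 → -12, a2 → -5, a3 → -11; maximin = -5.
Column maxima: L → 8, C → -5, R → 8; minimax = -5.
Since maximin = minimax = -5, there is a saddle point and the value is -5.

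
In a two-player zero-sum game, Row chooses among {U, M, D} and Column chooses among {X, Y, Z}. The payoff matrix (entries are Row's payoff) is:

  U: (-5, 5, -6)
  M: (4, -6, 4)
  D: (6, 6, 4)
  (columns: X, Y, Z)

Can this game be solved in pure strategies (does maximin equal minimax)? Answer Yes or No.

Row minima: U → -6, M → -6, D → 4; maximin = 4.
Column maxima: X → 6, Y → 6, Z → 4; minimax = 4.
maximin = minimax = 4, so a saddle point exists.

Yes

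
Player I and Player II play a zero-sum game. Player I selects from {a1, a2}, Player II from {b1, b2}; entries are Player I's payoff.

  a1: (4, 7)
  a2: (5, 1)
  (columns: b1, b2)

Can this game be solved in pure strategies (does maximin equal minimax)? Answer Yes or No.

Row minima: a1 → 4, a2 → 1; maximin = 4.
Column maxima: b1 → 5, b2 → 7; minimax = 5.
4 ≠ 5, so no pure-strategy equilibrium exists.

No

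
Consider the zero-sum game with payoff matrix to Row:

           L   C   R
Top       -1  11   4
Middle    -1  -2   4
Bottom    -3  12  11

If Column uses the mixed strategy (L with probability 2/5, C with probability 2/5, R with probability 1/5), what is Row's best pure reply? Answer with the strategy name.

Expected payoff of Top: (2/5)·(-1) + (2/5)·11 + (1/5)·4 = 24/5.
Expected payoff of Middle: (2/5)·(-1) + (2/5)·(-2) + (1/5)·4 = -2/5.
Expected payoff of Bottom: (2/5)·(-3) + (2/5)·12 + (1/5)·11 = 29/5.
The largest is 29/5, so Row's best response is Bottom.

Bottom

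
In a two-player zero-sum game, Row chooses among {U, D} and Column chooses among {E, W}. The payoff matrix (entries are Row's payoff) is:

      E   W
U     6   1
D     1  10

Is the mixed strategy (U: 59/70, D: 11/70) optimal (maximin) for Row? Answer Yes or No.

Against E this mix gives (59/70)·6 + (11/70)·1 = 73/14.
Against W this mix gives (59/70)·1 + (11/70)·10 = 169/70.
Column will play W, holding Row to 169/70. Shifting weight toward the row that does better against W would raise this floor (the equalizing mix achieves 59/14 against both W and E), so the proposed strategy is not optimal.

No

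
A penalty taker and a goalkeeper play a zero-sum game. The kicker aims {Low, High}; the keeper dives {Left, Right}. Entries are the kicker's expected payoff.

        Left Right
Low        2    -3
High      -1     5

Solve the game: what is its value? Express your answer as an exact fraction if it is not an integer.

7/11

Row minima: Low → -3, High → -1; maximin = -1.
Column maxima: Left → 2, Right → 5; minimax = 2.
-1 ≠ 2, so there is no saddle point; optimal play is mixed.
Let the kicker play Low with probability p. Expected payoff against Left: 2p + (-1)(1−p) = 3p − 1; against Right: (-3)p + 5(1−p) = −8p + 5.
Setting these equal: 3p − 1 = −8p + 5 ⇒ 11p = 6 ⇒ p = 6/11, and the value is (3)·(6/11) − 1 = 7/11.
For the keeper: with q = P(Left), equating Low's and High's payoffs gives 5q − 3 = −6q + 5 ⇒ q = 8/11.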